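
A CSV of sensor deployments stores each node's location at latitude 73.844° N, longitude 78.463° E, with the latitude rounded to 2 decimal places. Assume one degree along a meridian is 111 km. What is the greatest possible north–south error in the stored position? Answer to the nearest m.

Rounding to 2 decimal places leaves the latitude within ±0.005° of the true value.
So the N–S error is at most 0.005 × 111000 = 555 m.

555 m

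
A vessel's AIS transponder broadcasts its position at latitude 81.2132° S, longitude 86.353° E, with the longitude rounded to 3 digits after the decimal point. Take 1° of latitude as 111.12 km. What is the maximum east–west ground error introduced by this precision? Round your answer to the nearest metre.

8 metres

Rounding to 3 decimal places leaves the longitude within ±0.0005° of the true value.
One degree of longitude at 81.2132° is 111120 × cos 81.2132° ≈ 111120 × 0.1528 = 16974.5 m.
East–west error: 0.0005° × 16974.5 m/° ≈ 8.48724 m.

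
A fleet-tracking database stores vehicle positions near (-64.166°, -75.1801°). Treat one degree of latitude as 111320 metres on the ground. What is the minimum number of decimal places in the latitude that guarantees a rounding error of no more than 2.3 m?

5 decimal places

One degree of latitude covers 111320 m.
With N decimal places the half-ulp bound is 0.5·10⁻ᴺ°, or 0.5·10⁻ᴺ × 111320 m on the ground.
Need 0.5 × 111320 × 10⁻ᴺ ≤ 2.3 → 10⁻ᴺ ≤ 4.132e-05, so N ≥ 4.38.
So 5 decimal places suffice (0.557 m); 4 would allow up to 5.57 m.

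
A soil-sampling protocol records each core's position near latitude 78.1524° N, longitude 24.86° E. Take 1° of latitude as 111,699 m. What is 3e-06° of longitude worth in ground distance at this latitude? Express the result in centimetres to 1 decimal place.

6.9 centimetres

One degree of longitude here spans 111699 × cos 78.1524° = 111699 × 0.2053 ≈ 22932.8 m; 3e-06° of that is 0.0687985 m.
That is 0.0687985 m = 6.8798 cm.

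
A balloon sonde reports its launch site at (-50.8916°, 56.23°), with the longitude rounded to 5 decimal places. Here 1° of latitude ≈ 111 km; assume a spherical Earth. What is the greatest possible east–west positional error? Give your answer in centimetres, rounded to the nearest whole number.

35 centimetres

Rounding to 5 decimal places leaves the longitude within ±5e-06° of the true value.
Parallels shrink by cos φ, so at 50.8916° a degree of longitude is 111000 × 0.6308 ≈ 70017.6 m.
So at most 5e-06° × 70017.6 ≈ 0.350088 m east–west.
That is 0.350088 m = 35.009 cm.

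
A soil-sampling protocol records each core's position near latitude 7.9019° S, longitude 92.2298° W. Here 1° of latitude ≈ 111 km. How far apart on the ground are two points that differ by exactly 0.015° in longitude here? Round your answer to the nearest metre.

1649 metres

One degree of longitude here spans 111000 × cos 7.9019° = 111000 × 0.9905 ≈ 109946 m; 0.015° of that is 1649.19 m.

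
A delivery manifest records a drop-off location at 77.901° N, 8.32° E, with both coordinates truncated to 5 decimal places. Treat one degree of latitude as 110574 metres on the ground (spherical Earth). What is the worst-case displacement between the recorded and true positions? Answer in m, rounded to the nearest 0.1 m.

1.1 m

Truncating at 5 decimal places can drop up to a full unit in the last place, so each coordinate may be off by as much as 1e-05°.
Latitude error → 1e-05 × 110574 = 1.10574 m along the meridian.
East–west component at 77.901°: 1e-05° × 110574 × cos 77.901° ≈ 1e-05 × 23176.5 ≈ 0.231765 m.
The two errors are perpendicular, so the maximum displacement is √(1.10574² + 0.231765²) ≈ 1.12977 m.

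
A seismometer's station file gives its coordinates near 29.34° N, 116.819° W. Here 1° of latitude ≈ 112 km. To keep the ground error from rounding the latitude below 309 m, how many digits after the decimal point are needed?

3

One degree of latitude covers 112000 m.
N decimal places → at most half a unit in the last place, 0.5 × 10⁻ᴺ° = 112000/2 × 10⁻ᴺ m.
Setting 56000 × 10⁻ᴺ ≤ 309 gives 10ᴺ ≥ 181.2, i.e. N ≥ 2.26.
So 3 decimal places suffice (56 m); 2 would allow up to 560 m.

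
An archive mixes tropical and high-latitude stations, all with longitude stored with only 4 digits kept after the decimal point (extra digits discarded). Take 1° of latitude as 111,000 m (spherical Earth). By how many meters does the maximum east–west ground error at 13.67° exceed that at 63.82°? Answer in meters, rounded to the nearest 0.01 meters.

5.89 meters

Truncating at 4 decimal places can drop up to a full unit in the last place, so the longitude may be off by as much as 0.0001°.
At 13.67°: 0.0001° × 111000 × cos 13.67° = 0.0001 × 111000 × 0.9717 ≈ 10.786 m.
Error at 63.82° = 0.0001° × 111000 × cos 63.82° ≈ 11.1 × 0.4412 = 4.8972 m.
Difference: 10.786 − 4.8972 = 5.8883 m.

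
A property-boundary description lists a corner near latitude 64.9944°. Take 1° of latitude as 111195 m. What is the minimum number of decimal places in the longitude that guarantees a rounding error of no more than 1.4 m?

At 64.9944° one degree of longitude covers 111195 × cos 64.9944° ≈ 111195 × 0.4227 ≈ 47002.9 m.
With N decimal places the half-ulp bound is 0.5·10⁻ᴺ°, or 0.5·10⁻ᴺ × 47002.9 m on the ground.
Need 0.5 × 47002.9 × 10⁻ᴺ ≤ 1.4 → 10⁻ᴺ ≤ 5.957e-05, so N ≥ 4.22.
N = 4 would give 2.35 m (too coarse); N = 5 gives 0.235 m ≤ 1.4 m.

5 decimal places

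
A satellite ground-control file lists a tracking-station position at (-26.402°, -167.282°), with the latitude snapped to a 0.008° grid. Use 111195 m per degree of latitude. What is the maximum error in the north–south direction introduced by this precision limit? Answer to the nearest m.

445 m

With a 0.008° grid the true value lies within half a step, ±0.008°/2 = ±0.004°, of the stored one.
North–south distance: 0.004° × 111195 m/° = 444.78 m.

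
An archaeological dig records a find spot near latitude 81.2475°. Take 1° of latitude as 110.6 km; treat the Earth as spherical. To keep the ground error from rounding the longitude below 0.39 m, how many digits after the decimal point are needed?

5

At 81.2475° one degree of longitude covers 110600 × cos 81.2475° ≈ 110600 × 0.1522 ≈ 16829.6 m.
With N decimal places the half-ulp bound is 0.5·10⁻ᴺ°, or 0.5·10⁻ᴺ × 16829.6 m on the ground.
Setting 8414.81 × 10⁻ᴺ ≤ 0.39 gives 10ᴺ ≥ 2.158e+04, i.e. N ≥ 4.33.
N = 4 would give 0.841 m (too coarse); N = 5 gives 0.0841 m ≤ 0.39 m.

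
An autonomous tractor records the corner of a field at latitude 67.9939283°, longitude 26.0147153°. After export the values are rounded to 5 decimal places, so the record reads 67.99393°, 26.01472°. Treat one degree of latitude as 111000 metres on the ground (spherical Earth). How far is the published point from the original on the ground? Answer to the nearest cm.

Δlat = 67.9939283 − 67.99393 = -0.0000017°; Δlon = 26.0147153 − 26.01472 = -0.0000047°.
North–south shift: -0.0000017 × 111000 = -0.1887 m.
East–west at this latitude: -0.0000047° × 111000 × cos 67.9939° ≈ -0.0000047 × 41592.2 = -0.195484 m.
Combined displacement = (0.1887² + 0.195484²)^½ ≈ 0.271701 m.
That is 0.271701 m = 27.17 cm.

27 cm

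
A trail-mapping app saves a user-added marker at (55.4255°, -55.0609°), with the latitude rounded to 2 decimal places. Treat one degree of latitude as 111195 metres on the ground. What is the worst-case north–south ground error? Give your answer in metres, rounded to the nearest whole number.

556 metres

Rounding to 2 decimal places leaves the latitude within ±0.005° of the true value.
North–south distance: 0.005° × 111195 m/° = 555.975 m.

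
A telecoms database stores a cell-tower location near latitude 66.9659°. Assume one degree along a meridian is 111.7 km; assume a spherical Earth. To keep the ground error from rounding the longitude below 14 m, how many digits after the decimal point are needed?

4 decimal places

At 66.9659° one degree of longitude covers 111700 × cos 66.9659° ≈ 111700 × 0.3913 ≈ 43705.9 m.
N decimal places → at most half a unit in the last place, 0.5 × 10⁻ᴺ° = 43705.9/2 × 10⁻ᴺ m.
Setting 21852.9 × 10⁻ᴺ ≤ 14 gives 10ᴺ ≥ 1561, i.e. N ≥ 3.19.
So 4 decimal places suffice (2.19 m); 3 would allow up to 21.9 m.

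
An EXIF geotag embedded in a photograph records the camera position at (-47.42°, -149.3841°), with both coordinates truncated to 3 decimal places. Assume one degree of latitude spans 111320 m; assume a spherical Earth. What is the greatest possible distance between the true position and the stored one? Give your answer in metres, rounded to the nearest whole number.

Truncating at 3 decimal places can drop up to a full unit in the last place, so each coordinate may be off by as much as 0.001°.
North–south component: 0.001° × 111320 = 111.32 m.
Longitude error → 0.001 × 111320 × cos 47.42° = 0.001 × 111320 × 0.6766 ≈ 75.3212 m.
Worst case both components are at the extreme and orthogonal: √(111.32² + 75.3212²) ≈ 134.408 m.

134 metres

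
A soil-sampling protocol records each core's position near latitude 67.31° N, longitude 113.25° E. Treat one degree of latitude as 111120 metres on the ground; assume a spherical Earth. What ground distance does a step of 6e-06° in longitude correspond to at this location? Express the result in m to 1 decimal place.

0.3 m

6e-06° of longitude at 67.31° is 6e-06 × 111120 × cos 67.31° ≈ 6e-06 × 42864 = 0.257184 m.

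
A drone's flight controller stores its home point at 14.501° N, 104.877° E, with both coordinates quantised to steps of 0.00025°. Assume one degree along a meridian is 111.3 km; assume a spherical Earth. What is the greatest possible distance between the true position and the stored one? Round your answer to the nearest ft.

64 ft

With a 0.00025° grid the true value lies within half a step, ±0.00025°/2 = ±0.000125°, of the stored one.
North–south component: 0.000125° × 111300 = 13.9125 m.
East–west component at 14.501°: 0.000125° × 111300 × cos 14.501° ≈ 0.000125 × 107754 ≈ 13.4693 m.
Worst case both components are at the extreme and orthogonal: √(13.9125² + 13.4693²) ≈ 19.3644 m.
In feet: 19.3644 m ÷ 0.3048 ≈ 63.531 ft.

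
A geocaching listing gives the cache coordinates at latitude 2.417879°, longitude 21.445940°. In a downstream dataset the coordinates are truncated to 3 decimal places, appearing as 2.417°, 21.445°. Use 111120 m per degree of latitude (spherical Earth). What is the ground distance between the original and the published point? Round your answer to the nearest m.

Δlat = 2.417879 − 2.417 = +0.000879°; Δlon = 21.445940 − 21.445 = +0.000940°.
N–S: 0.000879° × 111120 m/° = 97.6745 m.
East–west at this latitude: 0.000940° × 111120 × cos 2.417° ≈ 0.000940 × 111021 = 104.36 m.
Distance: √(97.6745² + 104.36²) ≈ 142.938 m.

143 m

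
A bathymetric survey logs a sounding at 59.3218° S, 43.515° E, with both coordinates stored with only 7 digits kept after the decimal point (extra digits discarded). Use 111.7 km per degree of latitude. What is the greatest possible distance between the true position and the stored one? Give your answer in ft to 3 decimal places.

0.041 ft

Truncating at 7 decimal places can drop up to a full unit in the last place, so each coordinate may be off by as much as 1e-07°.
N–S: 1e-07° × 111700 m/° = 0.01117 m.
East–west component at 59.3218°: 1e-07° × 111700 × cos 59.3218° ≈ 1e-07 × 56991.1 ≈ 0.00569911 m.
Combining orthogonally: (0.01117² + 0.00569911²)^½ ≈ 0.0125399 m.
Converting: 0.0125399 m × 3.2808 ft/m ≈ 0.041141 ft.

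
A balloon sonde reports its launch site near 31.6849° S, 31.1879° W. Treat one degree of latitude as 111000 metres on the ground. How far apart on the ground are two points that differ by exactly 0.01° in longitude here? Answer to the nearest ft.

0.01° of longitude at 31.6849° is 0.01 × 111000 × cos 31.6849° ≈ 0.01 × 94455.4 = 944.554 m.
Converting: 944.554 m × 3.2808 ft/m ≈ 3098.9 ft.

3099 ft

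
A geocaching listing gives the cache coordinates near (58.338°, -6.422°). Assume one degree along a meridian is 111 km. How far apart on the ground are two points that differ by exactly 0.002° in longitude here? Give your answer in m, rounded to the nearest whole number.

117 m

0.002° of longitude at 58.338° is 0.002 × 111000 × cos 58.338° ≈ 0.002 × 58264.7 = 116.529 m.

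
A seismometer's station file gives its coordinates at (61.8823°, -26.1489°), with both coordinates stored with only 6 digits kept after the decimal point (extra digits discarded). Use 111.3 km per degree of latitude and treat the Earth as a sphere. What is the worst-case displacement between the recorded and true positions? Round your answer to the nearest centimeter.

Truncating at 6 decimal places can drop up to a full unit in the last place, so each coordinate may be off by as much as 1e-06°.
North–south component: 1e-06° × 111300 = 0.1113 m.
E–W at 61.8823°: 1e-06° × 111300 × cos 61.8823° = 1e-06 × 111300 × 0.4713 ≈ 0.052454 m.
Worst case both components are at the extreme and orthogonal: √(0.1113² + 0.052454²) ≈ 0.123041 m.
That is 0.123041 m = 12.304 cm.

12 centimeters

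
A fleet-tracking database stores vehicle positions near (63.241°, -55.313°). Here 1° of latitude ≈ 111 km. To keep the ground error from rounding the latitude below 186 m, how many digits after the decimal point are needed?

3 decimal places

One degree of latitude covers 111000 m.
With N decimal places the half-ulp bound is 0.5·10⁻ᴺ°, or 0.5·10⁻ᴺ × 111000 m on the ground.
Setting 55500 × 10⁻ᴺ ≤ 186 gives 10ᴺ ≥ 298.4, i.e. N ≥ 2.47.
So 3 decimal places suffice (55.5 m); 2 would allow up to 555 m.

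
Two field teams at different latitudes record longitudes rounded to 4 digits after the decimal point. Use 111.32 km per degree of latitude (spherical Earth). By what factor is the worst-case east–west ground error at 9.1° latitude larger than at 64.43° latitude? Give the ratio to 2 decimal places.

2.29

Rounding to 4 decimal places leaves the longitude within ±5e-05° of the true value.
Error at 9.1° = 5e-05° × 111320 × cos 9.1° ≈ 5.566 × 0.9874 = 5.4959 m.
Error at 64.43° = 5e-05° × 111320 × cos 64.43° ≈ 5.566 × 0.4316 = 2.4024 m.
Ratio: 5.4959 / 2.4024 = cos 9.1° / cos 64.43° ≈ 2.2877.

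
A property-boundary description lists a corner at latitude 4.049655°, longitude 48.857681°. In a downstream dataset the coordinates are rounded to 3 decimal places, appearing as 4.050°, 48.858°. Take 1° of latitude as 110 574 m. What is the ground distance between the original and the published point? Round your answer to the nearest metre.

52 metres

Δlat = 4.049655 − 4.050 = -0.000345°; Δlon = 48.857681 − 48.858 = -0.000319°.
North–south shift: -0.000345 × 110574 = -38.148 m.
E–W at 4.05°: -0.000319° × 110574 × cos 4.05° = -0.000319 × 110574 × 0.9975 ≈ -35.185 m.
Combined displacement = (38.148² + 35.185²)^½ ≈ 51.8966 m.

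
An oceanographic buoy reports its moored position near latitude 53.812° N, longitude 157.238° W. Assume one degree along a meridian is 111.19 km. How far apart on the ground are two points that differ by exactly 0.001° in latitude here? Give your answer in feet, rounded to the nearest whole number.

0.001° × 111190 m/° = 111.19 m.
In feet: 111.19 m ÷ 0.3048 ≈ 364.8 ft.

365 feet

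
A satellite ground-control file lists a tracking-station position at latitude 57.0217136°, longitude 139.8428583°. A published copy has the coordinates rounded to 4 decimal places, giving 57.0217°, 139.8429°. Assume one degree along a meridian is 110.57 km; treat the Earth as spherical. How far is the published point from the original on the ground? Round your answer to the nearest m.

3 m

Δlat = 57.0217136 − 57.0217 = +0.0000136°; Δlon = 139.8428583 − 139.8429 = -0.0000417°.
North–south shift: 0.0000136 × 110570 = 1.50375 m.
East–west at this latitude: -0.0000417° × 110570 × cos 57.0217° ≈ -0.0000417 × 60185.6 = -2.50974 m.
Hypotenuse of the two orthogonal shifts: √(1.50375² + 2.50974²) = 2.92576 m.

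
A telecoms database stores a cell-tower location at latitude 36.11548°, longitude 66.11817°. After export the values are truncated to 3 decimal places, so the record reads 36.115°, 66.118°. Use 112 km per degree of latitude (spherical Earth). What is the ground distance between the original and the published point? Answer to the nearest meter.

56 meters

Δlat = 36.11548 − 36.115 = +0.00048°; Δlon = 66.11817 − 66.118 = +0.00017°.
N–S: 0.00048° × 112000 m/° = 53.76 m.
East–west at this latitude: 0.00017° × 112000 × cos 36.115° ≈ 0.00017 × 90477.6 = 15.3812 m.
Combined displacement = (53.76² + 15.3812²)^½ ≈ 55.9171 m.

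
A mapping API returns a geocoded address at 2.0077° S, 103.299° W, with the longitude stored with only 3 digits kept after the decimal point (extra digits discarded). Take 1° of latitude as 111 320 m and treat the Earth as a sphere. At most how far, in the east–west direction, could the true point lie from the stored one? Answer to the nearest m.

Truncating at 3 decimal places can drop up to a full unit in the last place, so the longitude may be off by as much as 0.001°.
At latitude 2.0077° a degree of longitude spans 111320 m × cos 2.0077° = 111320 × 0.9994 ≈ 111252 m.
Maximum E–W displacement: 0.001 × 111252 = 111.252 m.

111 m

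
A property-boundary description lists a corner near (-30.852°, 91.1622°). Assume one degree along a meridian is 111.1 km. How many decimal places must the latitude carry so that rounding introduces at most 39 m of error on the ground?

One degree of latitude covers 111100 m.
With N decimal places the half-ulp bound is 0.5·10⁻ᴺ°, or 0.5·10⁻ᴺ × 111100 m on the ground.
Setting 55550 × 10⁻ᴺ ≤ 39 gives 10ᴺ ≥ 1424, i.e. N ≥ 3.15.
So 4 decimal places suffice (5.56 m); 3 would allow up to 55.6 m.

4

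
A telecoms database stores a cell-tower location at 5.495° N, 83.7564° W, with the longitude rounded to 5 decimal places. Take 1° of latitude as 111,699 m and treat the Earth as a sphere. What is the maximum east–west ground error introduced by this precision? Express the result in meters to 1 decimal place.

0.6 meters

Rounding to 5 decimal places leaves the longitude within ±5e-06° of the true value.
At latitude 5.495° a degree of longitude spans 111699 m × cos 5.495° = 111699 × 0.9954 ≈ 111186 m.
Maximum E–W displacement: 5e-06 × 111186 = 0.555928 m.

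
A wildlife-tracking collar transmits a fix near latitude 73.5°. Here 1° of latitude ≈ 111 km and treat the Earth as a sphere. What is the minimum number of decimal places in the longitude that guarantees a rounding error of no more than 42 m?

At 73.5° one degree of longitude covers 111000 × cos 73.5° ≈ 111000 × 0.2840 ≈ 31525.7 m.
With N decimal places the half-ulp bound is 0.5·10⁻ᴺ°, or 0.5·10⁻ᴺ × 31525.7 m on the ground.
Need 0.5 × 31525.7 × 10⁻ᴺ ≤ 42 → 10⁻ᴺ ≤ 2.664e-03, so N ≥ 2.57.
At 2 places the error can reach 158 m, but 3 places keeps it to 15.8 m.

3 decimal places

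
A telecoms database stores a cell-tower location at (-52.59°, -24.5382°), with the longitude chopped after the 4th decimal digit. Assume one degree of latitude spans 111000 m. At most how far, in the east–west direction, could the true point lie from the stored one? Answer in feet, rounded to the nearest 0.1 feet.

Truncating at 4 decimal places can drop up to a full unit in the last place, so the longitude may be off by as much as 0.0001°.
At latitude 52.59° a degree of longitude spans 111000 m × cos 52.59° = 111000 × 0.6075 ≈ 67434.1 m.
East–west error: 0.0001° × 67434.1 m/° ≈ 6.74341 m.
In feet: 6.74341 m ÷ 0.3048 ≈ 22.124 ft.

22.1 feet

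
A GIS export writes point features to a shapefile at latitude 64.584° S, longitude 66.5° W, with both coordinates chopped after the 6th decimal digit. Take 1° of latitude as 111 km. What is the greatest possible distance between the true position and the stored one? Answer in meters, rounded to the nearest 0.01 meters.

Truncating at 6 decimal places can drop up to a full unit in the last place, so each coordinate may be off by as much as 1e-06°.
Latitude error → 1e-06 × 111000 = 0.111 m along the meridian.
E–W at 64.584°: 1e-06° × 111000 × cos 64.584° = 1e-06 × 111000 × 0.4292 ≈ 0.0476398 m.
Combining orthogonally: (0.111² + 0.0476398²)^½ ≈ 0.120791 m.

0.12 meters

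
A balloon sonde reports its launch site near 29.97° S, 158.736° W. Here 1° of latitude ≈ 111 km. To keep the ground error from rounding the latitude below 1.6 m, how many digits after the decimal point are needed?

5 decimal places

One degree of latitude covers 111000 m.
With N decimal places the half-ulp bound is 0.5·10⁻ᴺ°, or 0.5·10⁻ᴺ × 111000 m on the ground.
Need 0.5 × 111000 × 10⁻ᴺ ≤ 1.6 → 10⁻ᴺ ≤ 2.883e-05, so N ≥ 4.54.
N = 4 would give 5.55 m (too coarse); N = 5 gives 0.555 m ≤ 1.6 m.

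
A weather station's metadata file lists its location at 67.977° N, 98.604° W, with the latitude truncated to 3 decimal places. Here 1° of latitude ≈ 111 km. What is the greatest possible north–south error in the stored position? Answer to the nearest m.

111 m

Truncating at 3 decimal places can drop up to a full unit in the last place, so the latitude may be off by as much as 0.001°.
Along the meridian that is 0.001° × 111000 m/° = 111 m.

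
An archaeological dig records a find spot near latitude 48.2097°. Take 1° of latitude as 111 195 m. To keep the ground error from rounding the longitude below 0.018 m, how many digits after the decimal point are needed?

At 48.2097° one degree of longitude covers 111195 × cos 48.2097° ≈ 111195 × 0.6664 ≈ 74101 m.
N decimal places → at most half a unit in the last place, 0.5 × 10⁻ᴺ° = 74101/2 × 10⁻ᴺ m.
Setting 37050.5 × 10⁻ᴺ ≤ 0.018 gives 10ᴺ ≥ 2.058e+06, i.e. N ≥ 6.31.
At 6 places the error can reach 0.0371 m, but 7 places keeps it to 0.00371 m.

7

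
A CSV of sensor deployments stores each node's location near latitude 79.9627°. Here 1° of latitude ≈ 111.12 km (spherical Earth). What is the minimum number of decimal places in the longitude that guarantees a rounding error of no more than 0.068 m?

6 decimal places

At 79.9627° one degree of longitude covers 111120 × cos 79.9627° ≈ 111120 × 0.1743 ≈ 19367 m.
With N decimal places the half-ulp bound is 0.5·10⁻ᴺ°, or 0.5·10⁻ᴺ × 19367 m on the ground.
Need 0.5 × 19367 × 10⁻ᴺ ≤ 0.068 → 10⁻ᴺ ≤ 7.022e-06, so N ≥ 5.15.
So 6 decimal places suffice (0.00968 m); 5 would allow up to 0.0968 m.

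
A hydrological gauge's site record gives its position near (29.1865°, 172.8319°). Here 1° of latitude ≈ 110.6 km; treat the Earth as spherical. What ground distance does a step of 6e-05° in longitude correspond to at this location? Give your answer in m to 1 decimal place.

5.8 m

One degree of longitude here spans 110600 × cos 29.1865° = 110600 × 0.8730 ≈ 96557.9 m; 6e-05° of that is 5.79347 m.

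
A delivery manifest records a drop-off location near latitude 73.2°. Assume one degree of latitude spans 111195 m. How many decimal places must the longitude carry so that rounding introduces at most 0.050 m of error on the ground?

At 73.2° one degree of longitude covers 111195 × cos 73.2° ≈ 111195 × 0.2890 ≈ 32138.9 m.
With N decimal places the half-ulp bound is 0.5·10⁻ᴺ°, or 0.5·10⁻ᴺ × 32138.9 m on the ground.
Need 0.5 × 32138.9 × 10⁻ᴺ ≤ 0.050 → 10⁻ᴺ ≤ 3.111e-06, so N ≥ 5.51.
N = 5 would give 0.161 m (too coarse); N = 6 gives 0.0161 m ≤ 0.050 m.

6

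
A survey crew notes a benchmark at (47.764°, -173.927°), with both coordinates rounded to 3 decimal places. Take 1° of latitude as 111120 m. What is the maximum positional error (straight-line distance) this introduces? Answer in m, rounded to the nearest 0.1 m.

Rounding to 3 decimal places leaves each coordinate within ±0.0005° of the true value.
N–S: 0.0005° × 111120 m/° = 55.56 m.
Longitude error → 0.0005 × 111120 × cos 47.764° = 0.0005 × 111120 × 0.6722 ≈ 37.3466 m.
The two errors are perpendicular, so the maximum displacement is √(55.56² + 37.3466²) ≈ 66.9454 m.

66.9 m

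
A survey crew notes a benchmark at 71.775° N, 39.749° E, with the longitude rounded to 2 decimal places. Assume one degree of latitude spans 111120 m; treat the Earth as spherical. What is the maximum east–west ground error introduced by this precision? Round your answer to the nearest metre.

174 metres

Rounding to 2 decimal places leaves the longitude within ±0.005° of the true value.
One degree of longitude at 71.775° is 111120 × cos 71.775° ≈ 111120 × 0.3127 = 34752.7 m.
Maximum E–W displacement: 0.005 × 34752.7 = 173.764 m.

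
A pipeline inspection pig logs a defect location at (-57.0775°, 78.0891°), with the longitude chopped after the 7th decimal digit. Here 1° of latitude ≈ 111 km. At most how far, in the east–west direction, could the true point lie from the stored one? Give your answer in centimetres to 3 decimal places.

0.603 centimetres

Truncating at 7 decimal places can drop up to a full unit in the last place, so the longitude may be off by as much as 1e-07°.
One degree of longitude at 57.0775° is 111000 × cos 57.0775° ≈ 111000 × 0.5435 = 60329 m.
Maximum E–W displacement: 1e-07 × 60329 = 0.0060329 m.
That is 0.0060329 m = 0.60329 cm.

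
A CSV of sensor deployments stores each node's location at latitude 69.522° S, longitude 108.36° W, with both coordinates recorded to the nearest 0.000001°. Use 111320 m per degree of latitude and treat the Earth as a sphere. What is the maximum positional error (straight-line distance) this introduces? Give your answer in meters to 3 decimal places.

0.059 meters

Rounding to 6 decimal places leaves each coordinate within ±5e-07° of the true value.
N–S: 5e-07° × 111320 m/° = 0.05566 m.
East–west component at 69.522°: 5e-07° × 111320 × cos 69.522° ≈ 5e-07 × 38945 ≈ 0.0194725 m.
Combining orthogonally: (0.05566² + 0.0194725²)^½ ≈ 0.0589679 m.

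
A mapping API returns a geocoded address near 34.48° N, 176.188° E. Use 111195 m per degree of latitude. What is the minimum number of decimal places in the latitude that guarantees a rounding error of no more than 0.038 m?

7 decimal places

One degree of latitude covers 111195 m.
N decimal places → at most half a unit in the last place, 0.5 × 10⁻ᴺ° = 111195/2 × 10⁻ᴺ m.
Setting 55597.5 × 10⁻ᴺ ≤ 0.038 gives 10ᴺ ≥ 1.463e+06, i.e. N ≥ 6.17.
At 6 places the error can reach 0.0556 m, but 7 places keeps it to 0.00556 m.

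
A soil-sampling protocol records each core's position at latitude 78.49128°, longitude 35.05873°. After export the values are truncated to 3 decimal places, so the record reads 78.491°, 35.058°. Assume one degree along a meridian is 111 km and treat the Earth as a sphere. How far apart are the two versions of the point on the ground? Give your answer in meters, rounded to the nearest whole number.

Δlat = 78.49128 − 78.491 = +0.00028°; Δlon = 35.05873 − 35.058 = +0.00073°.
North–south shift: 0.00028 × 111000 = 31.08 m.
East–west at this latitude: 0.00073° × 111000 × cos 78.491° ≈ 0.00073 × 22146.9 = 16.1673 m.
Distance: √(31.08² + 16.1673²) ≈ 35.0335 m.

35 meters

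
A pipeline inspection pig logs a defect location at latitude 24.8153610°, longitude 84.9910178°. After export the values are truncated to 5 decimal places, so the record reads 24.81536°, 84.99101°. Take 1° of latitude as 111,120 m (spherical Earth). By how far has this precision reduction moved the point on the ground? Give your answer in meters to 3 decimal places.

0.795 meters

Δlat = 24.8153610 − 24.81536 = +0.0000010°; Δlon = 84.9910178 − 84.99101 = +0.0000078°.
N–S: 0.0000010° × 111120 m/° = 0.11112 m.
E–W at 24.8154°: 0.0000078° × 111120 × cos 24.8154° = 0.0000078 × 111120 × 0.9077 ≈ 0.786706 m.
Hypotenuse of the two orthogonal shifts: √(0.11112² + 0.786706²) = 0.794515 m.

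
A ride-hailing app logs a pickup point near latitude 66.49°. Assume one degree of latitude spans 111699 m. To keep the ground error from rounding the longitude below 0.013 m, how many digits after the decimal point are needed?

At 66.49° one degree of longitude covers 111699 × cos 66.49° ≈ 111699 × 0.3989 ≈ 44557.7 m.
With N decimal places the half-ulp bound is 0.5·10⁻ᴺ°, or 0.5·10⁻ᴺ × 44557.7 m on the ground.
Need 0.5 × 44557.7 × 10⁻ᴺ ≤ 0.013 → 10⁻ᴺ ≤ 5.835e-07, so N ≥ 6.23.
At 6 places the error can reach 0.0223 m, but 7 places keeps it to 0.00223 m.

7 decimal places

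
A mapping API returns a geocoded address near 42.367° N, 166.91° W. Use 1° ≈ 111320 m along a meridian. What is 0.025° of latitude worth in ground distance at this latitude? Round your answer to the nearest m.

2783 m

0.025° × 111320 m/° = 2783 m.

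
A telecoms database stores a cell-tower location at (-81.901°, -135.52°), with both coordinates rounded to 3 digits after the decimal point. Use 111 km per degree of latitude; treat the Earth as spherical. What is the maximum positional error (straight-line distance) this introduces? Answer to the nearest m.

Rounding to 3 decimal places leaves each coordinate within ±0.0005° of the true value.
N–S: 0.0005° × 111000 m/° = 55.5 m.
East–west component at 81.901°: 0.0005° × 111000 × cos 81.901° ≈ 0.0005 × 15638.1 ≈ 7.81906 m.
The two errors are perpendicular, so the maximum displacement is √(55.5² + 7.81906²) ≈ 56.0481 m.

56 m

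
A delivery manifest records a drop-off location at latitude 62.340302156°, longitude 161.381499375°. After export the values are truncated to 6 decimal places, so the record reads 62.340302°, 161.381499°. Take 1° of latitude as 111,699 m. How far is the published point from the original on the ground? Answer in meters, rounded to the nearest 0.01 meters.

The latitude changed by +0.000000156° and the longitude by +0.000000375°.
North–south shift: 0.000000156 × 111699 = 0.017425 m.
East–west at this latitude: 0.000000375° × 111699 × cos 62.3403° ≈ 0.000000375 × 51852.8 = 0.0194448 m.
Distance: √(0.017425² + 0.0194448²) ≈ 0.02611 m.

0.03 meters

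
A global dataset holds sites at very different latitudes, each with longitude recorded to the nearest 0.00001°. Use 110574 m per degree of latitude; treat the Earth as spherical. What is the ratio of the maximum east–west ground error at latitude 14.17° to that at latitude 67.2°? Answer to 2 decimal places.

Rounding to 5 decimal places leaves the longitude within ±5e-06° of the true value.
At 14.17°: 5e-06° × 110574 × cos 14.17° = 5e-06 × 110574 × 0.9696 ≈ 0.53605 m.
At 67.2°: 5e-06° × 110574 × cos 67.2° = 5e-06 × 110574 × 0.3875 ≈ 0.21425 m.
Ratio: 0.53605 / 0.21425 = cos 14.17° / cos 67.2° ≈ 2.5020.

2.50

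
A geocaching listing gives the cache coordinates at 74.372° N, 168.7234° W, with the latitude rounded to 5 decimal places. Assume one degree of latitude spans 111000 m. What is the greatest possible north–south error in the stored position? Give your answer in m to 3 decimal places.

0.555 m

Rounding to 5 decimal places leaves the latitude within ±5e-06° of the true value.
Along the meridian that is 5e-06° × 111000 m/° = 0.555 m.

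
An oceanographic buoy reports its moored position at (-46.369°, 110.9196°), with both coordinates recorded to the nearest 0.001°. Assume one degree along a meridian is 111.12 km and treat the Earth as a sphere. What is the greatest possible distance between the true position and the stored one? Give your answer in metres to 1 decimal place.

67.5 metres

Rounding to 3 decimal places leaves each coordinate within ±0.0005° of the true value.
North–south component: 0.0005° × 111120 = 55.56 m.
East–west component at 46.369°: 0.0005° × 111120 × cos 46.369° ≈ 0.0005 × 76674.1 ≈ 38.337 m.
Combining orthogonally: (55.56² + 38.337²)^½ ≈ 67.5029 m.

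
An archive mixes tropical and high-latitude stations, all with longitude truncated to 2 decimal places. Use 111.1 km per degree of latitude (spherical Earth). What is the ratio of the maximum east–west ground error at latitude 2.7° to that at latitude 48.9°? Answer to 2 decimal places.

1.52

Truncating at 2 decimal places can drop up to a full unit in the last place, so the longitude may be off by as much as 0.01°.
At 2.7°: 0.01° × 111100 × cos 2.7° = 0.01 × 111100 × 0.9989 ≈ 1109.8 m.
Error at 48.9° = 0.01° × 111100 × cos 48.9° ≈ 1111 × 0.6574 = 730.34 m.
Ratio: 1109.8 / 730.34 = cos 2.7° / cos 48.9° ≈ 1.5195.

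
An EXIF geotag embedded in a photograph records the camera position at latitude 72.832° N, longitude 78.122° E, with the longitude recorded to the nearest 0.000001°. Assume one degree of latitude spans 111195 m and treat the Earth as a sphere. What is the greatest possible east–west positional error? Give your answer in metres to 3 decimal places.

0.016 metres

Rounding to 6 decimal places leaves the longitude within ±5e-07° of the true value.
Parallels shrink by cos φ, so at 72.832° a degree of longitude is 111195 × 0.2952 ≈ 32821.9 m.
Maximum E–W displacement: 5e-07 × 32821.9 = 0.016411 m.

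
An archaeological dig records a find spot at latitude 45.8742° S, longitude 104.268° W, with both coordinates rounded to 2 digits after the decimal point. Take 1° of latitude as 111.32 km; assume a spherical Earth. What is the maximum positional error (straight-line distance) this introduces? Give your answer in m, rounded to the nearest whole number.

Rounding to 2 decimal places leaves each coordinate within ±0.005° of the true value.
North–south component: 0.005° × 111320 = 556.6 m.
Longitude error → 0.005 × 111320 × cos 45.8742° = 0.005 × 111320 × 0.6962 ≈ 387.525 m.
Worst case both components are at the extreme and orthogonal: √(556.6² + 387.525²) ≈ 678.218 m.

678 m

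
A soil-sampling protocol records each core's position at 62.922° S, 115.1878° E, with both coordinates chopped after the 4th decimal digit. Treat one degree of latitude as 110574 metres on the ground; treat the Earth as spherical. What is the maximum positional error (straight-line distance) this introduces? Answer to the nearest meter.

12 meters

Truncating at 4 decimal places can drop up to a full unit in the last place, so each coordinate may be off by as much as 0.0001°.
North–south component: 0.0001° × 110574 = 11.0574 m.
E–W at 62.922°: 0.0001° × 110574 × cos 62.922° = 0.0001 × 110574 × 0.4552 ≈ 5.03336 m.
Combining orthogonally: (11.0574² + 5.03336²)^½ ≈ 12.1491 m.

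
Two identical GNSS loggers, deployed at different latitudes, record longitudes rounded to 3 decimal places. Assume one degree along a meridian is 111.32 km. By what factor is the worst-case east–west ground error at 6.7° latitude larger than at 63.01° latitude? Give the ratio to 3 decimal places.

2.188

Rounding to 3 decimal places leaves the longitude within ±0.0005° of the true value.
Error at 6.7° = 0.0005° × 111320 × cos 6.7° ≈ 55.66 × 0.9932 = 55.28 m.
At 63.01°: 0.0005° × 111320 × cos 63.01° = 0.0005 × 111320 × 0.4538 ≈ 25.26 m.
The ratio reduces to cos 6.7° / cos 63.01° = 0.9932/0.4538 ≈ 2.1884.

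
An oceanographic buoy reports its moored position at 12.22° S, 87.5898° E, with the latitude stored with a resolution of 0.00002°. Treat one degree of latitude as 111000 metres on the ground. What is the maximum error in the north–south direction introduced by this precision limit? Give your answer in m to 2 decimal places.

1.11 m

With a 0.00002° grid the true value lies within half a step, ±0.00002°/2 = ±1e-05°, of the stored one.
So the N–S error is at most 1e-05 × 111000 = 1.11 m.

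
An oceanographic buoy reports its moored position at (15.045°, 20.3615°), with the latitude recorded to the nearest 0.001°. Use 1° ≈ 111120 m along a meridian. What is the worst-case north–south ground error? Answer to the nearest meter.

Rounding to 3 decimal places leaves the latitude within ±0.0005° of the true value.
North–south distance: 0.0005° × 111120 m/° = 55.56 m.

56 meters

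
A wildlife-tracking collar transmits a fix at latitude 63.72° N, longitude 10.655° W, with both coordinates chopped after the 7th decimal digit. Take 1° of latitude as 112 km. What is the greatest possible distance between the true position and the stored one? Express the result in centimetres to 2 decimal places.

1.22 centimetres

Truncating at 7 decimal places can drop up to a full unit in the last place, so each coordinate may be off by as much as 1e-07°.
North–south component: 1e-07° × 112000 = 0.0112 m.
E–W at 63.72°: 1e-07° × 112000 × cos 63.72° = 1e-07 × 112000 × 0.4428 ≈ 0.00495889 m.
The two errors are perpendicular, so the maximum displacement is √(0.0112² + 0.00495889²) ≈ 0.0122487 m.
That is 0.0122487 m = 1.2249 cm.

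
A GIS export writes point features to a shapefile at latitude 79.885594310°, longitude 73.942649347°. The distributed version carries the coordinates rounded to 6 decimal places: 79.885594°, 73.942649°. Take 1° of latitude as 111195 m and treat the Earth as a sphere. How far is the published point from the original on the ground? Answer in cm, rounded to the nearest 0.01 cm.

3.51 cm

The latitude changed by +0.000000310° and the longitude by +0.000000347°.
N–S: 0.000000310° × 111195 m/° = 0.0344705 m.
East–west at this latitude: 0.000000347° × 111195 × cos 79.8856° ≈ 0.000000347 × 19527.4 = 0.00677602 m.
Combined displacement = (0.0344705² + 0.00677602²)^½ ≈ 0.0351301 m.
That is 0.0351301 m = 3.513 cm.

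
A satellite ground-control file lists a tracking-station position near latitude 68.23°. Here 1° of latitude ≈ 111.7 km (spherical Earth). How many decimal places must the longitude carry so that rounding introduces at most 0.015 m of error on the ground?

7

At 68.23° one degree of longitude covers 111700 × cos 68.23° ≈ 111700 × 0.3709 ≈ 41427.5 m.
N decimal places → at most half a unit in the last place, 0.5 × 10⁻ᴺ° = 41427.5/2 × 10⁻ᴺ m.
Need 0.5 × 41427.5 × 10⁻ᴺ ≤ 0.015 → 10⁻ᴺ ≤ 7.242e-07, so N ≥ 6.14.
At 6 places the error can reach 0.0207 m, but 7 places keeps it to 0.00207 m.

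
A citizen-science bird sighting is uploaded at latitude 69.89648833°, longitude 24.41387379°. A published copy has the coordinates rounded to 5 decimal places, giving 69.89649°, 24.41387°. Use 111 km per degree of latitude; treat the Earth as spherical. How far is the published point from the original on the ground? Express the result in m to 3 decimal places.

The latitude changed by -0.00000167° and the longitude by +0.00000379°.
N–S: -0.00000167° × 111000 m/° = -0.18537 m.
East–west at this latitude: 0.00000379° × 111000 × cos 69.8965° ≈ 0.00000379 × 38152.6 = 0.144598 m.
Distance: √(0.18537² + 0.144598²) ≈ 0.235097 m.

0.235 m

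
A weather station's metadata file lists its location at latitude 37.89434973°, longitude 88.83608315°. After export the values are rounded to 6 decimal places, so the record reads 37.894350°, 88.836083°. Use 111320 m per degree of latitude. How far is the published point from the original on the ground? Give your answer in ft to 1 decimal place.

0.1 ft

Δlat = 37.89434973 − 37.894350 = -0.00000027°; Δlon = 88.83608315 − 88.836083 = +0.00000015°.
N–S: -0.00000027° × 111320 m/° = -0.0300564 m.
East–west at this latitude: 0.00000015° × 111320 × cos 37.8944° ≈ 0.00000015 × 87847.6 = 0.0131771 m.
Combined displacement = (0.0300564² + 0.0131771²)^½ ≈ 0.032818 m.
In feet: 0.032818 m ÷ 0.3048 ≈ 0.10767 ft.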